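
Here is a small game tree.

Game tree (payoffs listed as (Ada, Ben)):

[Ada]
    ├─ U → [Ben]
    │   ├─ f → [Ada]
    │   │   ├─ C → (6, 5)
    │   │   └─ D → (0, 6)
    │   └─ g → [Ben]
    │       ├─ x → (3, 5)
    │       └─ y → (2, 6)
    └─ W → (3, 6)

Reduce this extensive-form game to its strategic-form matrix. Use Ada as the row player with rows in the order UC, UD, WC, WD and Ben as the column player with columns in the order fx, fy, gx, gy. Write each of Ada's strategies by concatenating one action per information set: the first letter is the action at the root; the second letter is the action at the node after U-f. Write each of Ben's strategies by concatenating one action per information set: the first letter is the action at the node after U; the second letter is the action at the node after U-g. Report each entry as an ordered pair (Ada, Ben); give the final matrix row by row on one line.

Row UC: fx→(6,5), fy→(6,5), gx→(3,5), gy→(2,6)
Row UD: fx→(0,6), fy→(0,6), gx→(3,5), gy→(2,6)
Row WC: fx→(3,6), fy→(3,6), gx→(3,6), gy→(3,6)
Row WD: fx→(3,6), fy→(3,6), gx→(3,6), gy→(3,6)

UC: (6,5) (6,5) (3,5) (2,6) | UD: (0,6) (0,6) (3,5) (2,6) | WC: (3,6) (3,6) (3,6) (3,6) | WD: (3,6) (3,6) (3,6) (3,6)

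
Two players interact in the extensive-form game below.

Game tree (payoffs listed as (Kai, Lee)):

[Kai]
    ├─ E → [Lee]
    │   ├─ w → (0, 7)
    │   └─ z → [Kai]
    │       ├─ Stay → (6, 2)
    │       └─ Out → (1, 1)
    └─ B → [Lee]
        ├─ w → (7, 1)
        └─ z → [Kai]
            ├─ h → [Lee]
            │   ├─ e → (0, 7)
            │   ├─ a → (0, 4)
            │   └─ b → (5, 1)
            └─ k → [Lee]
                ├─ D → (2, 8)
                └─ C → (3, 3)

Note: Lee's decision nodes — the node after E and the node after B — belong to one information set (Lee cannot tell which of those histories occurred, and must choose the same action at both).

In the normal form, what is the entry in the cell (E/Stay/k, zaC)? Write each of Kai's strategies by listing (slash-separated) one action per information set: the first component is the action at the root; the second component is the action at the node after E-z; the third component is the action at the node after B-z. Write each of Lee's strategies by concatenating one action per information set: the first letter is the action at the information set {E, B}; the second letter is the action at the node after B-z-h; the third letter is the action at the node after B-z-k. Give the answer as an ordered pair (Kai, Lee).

(6, 2)

Trace the play path from the root:
  Kai plays E
  Lee plays z at [E]
  Kai plays Stay at [E-z]
→ terminal payoff (6, 2).
(Kai's choice at the node after B-z is never reached on this path, so it doesn't affect the outcome.)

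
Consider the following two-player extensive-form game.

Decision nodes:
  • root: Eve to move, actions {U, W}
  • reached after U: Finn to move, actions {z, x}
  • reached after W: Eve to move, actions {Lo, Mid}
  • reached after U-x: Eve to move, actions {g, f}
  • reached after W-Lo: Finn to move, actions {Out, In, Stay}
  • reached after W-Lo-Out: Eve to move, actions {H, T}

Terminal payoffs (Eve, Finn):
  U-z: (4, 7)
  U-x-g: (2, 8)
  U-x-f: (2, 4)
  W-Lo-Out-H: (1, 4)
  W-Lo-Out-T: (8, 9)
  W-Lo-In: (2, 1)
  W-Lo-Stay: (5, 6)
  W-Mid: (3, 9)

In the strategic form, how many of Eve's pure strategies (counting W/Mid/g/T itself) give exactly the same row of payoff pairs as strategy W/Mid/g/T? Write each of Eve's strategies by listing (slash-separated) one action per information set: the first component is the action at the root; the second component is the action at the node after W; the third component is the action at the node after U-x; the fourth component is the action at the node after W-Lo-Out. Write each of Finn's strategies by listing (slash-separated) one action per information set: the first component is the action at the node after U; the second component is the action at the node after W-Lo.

4

Row for W/Mid/g/T (columns z/Out, z/In, z/Stay, x/Out, x/In, x/Stay): (3,9) (3,9) (3,9) (3,9) (3,9) (3,9).
Under W/Mid/g/T, Eve's choice at the node after U-x and at the node after W-Lo-Out can never be reached regardless of what Finn does, so varying those choices leaves every outcome unchanged.
Holding the reachable choices fixed and varying the unreachable ones freely already gives 2 × 2 = 4 equivalent strategies.
No other strategy reproduces this row, so those 4 are the full class: W/Mid/g/H, W/Mid/g/T, W/Mid/f/H, W/Mid/f/T.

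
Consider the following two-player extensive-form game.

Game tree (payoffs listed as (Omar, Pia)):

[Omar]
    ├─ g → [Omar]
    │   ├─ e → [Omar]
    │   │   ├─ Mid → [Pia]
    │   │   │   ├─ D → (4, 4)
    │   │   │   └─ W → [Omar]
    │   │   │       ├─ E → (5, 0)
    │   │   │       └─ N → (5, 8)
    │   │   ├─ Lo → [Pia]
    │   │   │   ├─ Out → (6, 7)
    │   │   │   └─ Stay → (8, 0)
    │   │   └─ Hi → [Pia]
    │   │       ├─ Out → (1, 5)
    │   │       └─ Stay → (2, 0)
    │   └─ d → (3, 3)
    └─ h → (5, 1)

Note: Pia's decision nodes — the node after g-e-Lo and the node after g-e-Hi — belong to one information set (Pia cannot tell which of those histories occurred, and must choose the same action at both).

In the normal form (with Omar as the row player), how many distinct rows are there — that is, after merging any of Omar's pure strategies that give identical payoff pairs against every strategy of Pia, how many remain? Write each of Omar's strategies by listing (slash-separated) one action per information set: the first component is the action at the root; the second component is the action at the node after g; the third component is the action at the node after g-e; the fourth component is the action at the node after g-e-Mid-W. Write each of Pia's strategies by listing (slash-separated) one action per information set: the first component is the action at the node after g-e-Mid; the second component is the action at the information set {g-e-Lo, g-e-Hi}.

Omar has 24 pure strategies: g/e/Mid/E, g/e/Mid/N, g/e/Lo/E, g/e/Lo/N, g/e/Hi/E, g/e/Hi/N, g/d/Mid/E, g/d/Mid/N, g/d/Lo/E, g/d/Lo/N, g/d/Hi/E, g/d/Hi/N, h/e/Mid/E, h/e/Mid/N, h/e/Lo/E, h/e/Lo/N, h/e/Hi/E, h/e/Hi/N, h/d/Mid/E, h/d/Mid/N, h/d/Lo/E, h/d/Lo/N, h/d/Hi/E, h/d/Hi/N. Columns: D/Out, D/Stay, W/Out, W/Stay.
{g/e/Mid/E} → row (4,4) (4,4) (5,0) (5,0)
{g/e/Mid/N} → row (4,4) (4,4) (5,8) (5,8)
{g/e/Lo/E, g/e/Lo/N} → row (6,7) (8,0) (6,7) (8,0)
{g/e/Hi/E, g/e/Hi/N} → row (1,5) (2,0) (1,5) (2,0)
{g/d/Mid/E, g/d/Mid/N, g/d/Lo/E, g/d/Lo/N, g/d/Hi/E, g/d/Hi/N} → row (3,3) (3,3) (3,3) (3,3)
{h/e/Mid/E, h/e/Mid/N, h/e/Lo/E, h/e/Lo/N, h/e/Hi/E, h/e/Hi/N, h/d/Mid/E, h/d/Mid/N, h/d/Lo/E, h/d/Lo/N, h/d/Hi/E, h/d/Hi/N} → row (5,1) (5,1) (5,1) (5,1)
That's 6 distinct rows out of 24 strategies.

6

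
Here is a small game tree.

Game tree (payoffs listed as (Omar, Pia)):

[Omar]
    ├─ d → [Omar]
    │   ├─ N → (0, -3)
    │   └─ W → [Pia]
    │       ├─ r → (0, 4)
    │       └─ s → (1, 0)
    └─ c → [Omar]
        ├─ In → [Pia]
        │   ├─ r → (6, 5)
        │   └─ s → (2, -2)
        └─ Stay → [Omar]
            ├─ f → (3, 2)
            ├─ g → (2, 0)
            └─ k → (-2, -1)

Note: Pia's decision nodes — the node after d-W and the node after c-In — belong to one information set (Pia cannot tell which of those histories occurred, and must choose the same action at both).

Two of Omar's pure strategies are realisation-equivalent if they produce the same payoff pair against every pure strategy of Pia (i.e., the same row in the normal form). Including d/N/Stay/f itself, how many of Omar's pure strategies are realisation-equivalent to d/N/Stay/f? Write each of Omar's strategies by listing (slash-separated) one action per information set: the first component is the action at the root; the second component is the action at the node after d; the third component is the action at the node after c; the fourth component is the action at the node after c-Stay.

Row for d/N/Stay/f (columns r, s): (0,-3) (0,-3).
Under d/N/Stay/f, Omar's choice at the node after c and at the node after c-Stay can never be reached regardless of what Pia does, so varying those choices leaves every outcome unchanged.
Holding the reachable choices fixed and varying the unreachable ones freely already gives 2 × 3 = 6 equivalent strategies.
No other strategy reproduces this row, so those 6 are the full class: d/N/In/f, d/N/In/g, d/N/In/k, d/N/Stay/f, d/N/Stay/g, d/N/Stay/k.

6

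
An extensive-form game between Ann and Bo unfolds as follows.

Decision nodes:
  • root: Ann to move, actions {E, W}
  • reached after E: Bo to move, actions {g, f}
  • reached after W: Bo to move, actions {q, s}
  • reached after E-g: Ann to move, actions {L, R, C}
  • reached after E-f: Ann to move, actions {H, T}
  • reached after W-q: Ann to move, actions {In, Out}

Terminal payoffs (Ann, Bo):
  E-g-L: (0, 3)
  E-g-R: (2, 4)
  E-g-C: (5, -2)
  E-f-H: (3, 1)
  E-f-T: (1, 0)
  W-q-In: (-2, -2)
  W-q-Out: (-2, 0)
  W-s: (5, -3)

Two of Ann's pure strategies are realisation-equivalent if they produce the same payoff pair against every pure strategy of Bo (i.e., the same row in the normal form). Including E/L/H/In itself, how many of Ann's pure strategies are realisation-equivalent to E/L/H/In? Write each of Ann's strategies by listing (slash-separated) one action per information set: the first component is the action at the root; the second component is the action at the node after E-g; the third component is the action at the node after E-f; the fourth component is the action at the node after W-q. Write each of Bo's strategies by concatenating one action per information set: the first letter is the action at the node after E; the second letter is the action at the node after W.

Row for E/L/H/In (columns gq, gs, fq, fs): (0,3) (0,3) (3,1) (3,1).
Under E/L/H/In, Ann's choice at the node after W-q can never be reached regardless of what Bo does, so varying those choices leaves every outcome unchanged.
Holding the reachable choices fixed and varying the unreachable one freely already gives 2 equivalent strategies.
No other strategy reproduces this row, so those 2 are the full class: E/L/H/In, E/L/H/Out.

2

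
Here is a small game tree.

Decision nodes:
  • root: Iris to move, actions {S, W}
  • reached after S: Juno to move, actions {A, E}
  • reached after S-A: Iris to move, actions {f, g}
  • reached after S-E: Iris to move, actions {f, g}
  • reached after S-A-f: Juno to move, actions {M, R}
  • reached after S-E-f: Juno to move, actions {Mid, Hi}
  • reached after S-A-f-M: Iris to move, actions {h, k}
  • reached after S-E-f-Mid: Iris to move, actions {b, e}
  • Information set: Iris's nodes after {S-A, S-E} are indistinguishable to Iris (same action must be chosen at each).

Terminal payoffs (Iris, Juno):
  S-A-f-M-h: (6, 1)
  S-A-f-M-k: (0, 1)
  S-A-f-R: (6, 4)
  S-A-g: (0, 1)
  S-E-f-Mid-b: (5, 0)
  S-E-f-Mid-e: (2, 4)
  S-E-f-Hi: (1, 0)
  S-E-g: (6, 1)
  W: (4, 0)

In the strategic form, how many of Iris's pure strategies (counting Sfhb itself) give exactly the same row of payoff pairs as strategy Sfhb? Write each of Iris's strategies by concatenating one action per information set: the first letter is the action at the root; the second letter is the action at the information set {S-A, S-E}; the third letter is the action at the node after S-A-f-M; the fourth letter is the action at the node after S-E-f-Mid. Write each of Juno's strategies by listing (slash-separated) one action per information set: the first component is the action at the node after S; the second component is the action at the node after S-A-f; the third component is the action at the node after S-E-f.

Row for Sfhb (columns A/M/Mid, A/M/Hi, A/R/Mid, A/R/Hi, E/M/Mid, E/M/Hi, E/R/Mid, E/R/Hi): (6,1) (6,1) (6,4) (6,4) (5,0) (1,0) (5,0) (1,0).
Every one of Iris's information sets is on the play path for some reply by Juno when Iris follows Sfhb.
Changing the action at any of them therefore changes at least one column, so only Sfhb itself gives this row.

1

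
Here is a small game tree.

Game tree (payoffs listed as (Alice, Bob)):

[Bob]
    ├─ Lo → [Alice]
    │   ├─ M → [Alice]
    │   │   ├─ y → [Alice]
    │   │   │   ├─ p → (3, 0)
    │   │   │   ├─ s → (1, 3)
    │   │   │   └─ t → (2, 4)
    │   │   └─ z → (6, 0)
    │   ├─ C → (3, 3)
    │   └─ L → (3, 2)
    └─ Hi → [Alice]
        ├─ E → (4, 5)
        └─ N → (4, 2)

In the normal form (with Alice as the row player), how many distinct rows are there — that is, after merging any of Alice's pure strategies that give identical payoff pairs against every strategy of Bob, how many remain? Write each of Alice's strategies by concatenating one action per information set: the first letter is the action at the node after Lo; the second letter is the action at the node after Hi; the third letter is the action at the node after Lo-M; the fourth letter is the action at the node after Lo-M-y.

Alice has 36 pure strategies: MEyp, MEys, MEyt, MEzp, MEzs, MEzt, MNyp, MNys, MNyt, MNzp, MNzs, MNzt, CEyp, CEys, CEyt, CEzp, CEzs, CEzt, CNyp, CNys, CNyt, CNzp, CNzs, CNzt, LEyp, LEys, LEyt, LEzp, LEzs, LEzt, LNyp, LNys, LNyt, LNzp, LNzs, LNzt. Columns: Lo, Hi.
{MEyp} → row (3,0) (4,5)
{MEys} → row (1,3) (4,5)
{MEyt} → row (2,4) (4,5)
{MEzp, MEzs, MEzt} → row (6,0) (4,5)
{MNyp} → row (3,0) (4,2)
{MNys} → row (1,3) (4,2)
{MNyt} → row (2,4) (4,2)
{MNzp, MNzs, MNzt} → row (6,0) (4,2)
{CEyp, CEys, CEyt, CEzp, CEzs, CEzt} → row (3,3) (4,5)
{CNyp, CNys, CNyt, CNzp, CNzs, CNzt} → row (3,3) (4,2)
{LEyp, LEys, LEyt, LEzp, LEzs, LEzt} → row (3,2) (4,5)
{LNyp, LNys, LNyt, LNzp, LNzs, LNzt} → row (3,2) (4,2)
That's 12 distinct rows out of 36 strategies.

12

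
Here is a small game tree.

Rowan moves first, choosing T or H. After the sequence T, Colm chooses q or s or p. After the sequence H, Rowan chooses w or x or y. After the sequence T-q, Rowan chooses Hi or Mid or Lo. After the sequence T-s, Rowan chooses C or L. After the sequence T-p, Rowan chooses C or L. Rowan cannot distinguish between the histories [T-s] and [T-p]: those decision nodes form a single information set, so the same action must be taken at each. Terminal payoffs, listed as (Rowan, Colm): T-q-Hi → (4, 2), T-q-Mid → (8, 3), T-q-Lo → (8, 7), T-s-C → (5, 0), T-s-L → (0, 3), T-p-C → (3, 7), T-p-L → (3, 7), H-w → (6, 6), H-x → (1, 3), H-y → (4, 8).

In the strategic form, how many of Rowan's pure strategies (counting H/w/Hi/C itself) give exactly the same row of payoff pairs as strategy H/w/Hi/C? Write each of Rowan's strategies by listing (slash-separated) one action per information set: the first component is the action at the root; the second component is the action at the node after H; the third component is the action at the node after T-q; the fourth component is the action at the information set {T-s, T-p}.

6

Row for H/w/Hi/C (columns q, s, p): (6,6) (6,6) (6,6).
Under H/w/Hi/C, Rowan's choice at the node after T-q and at the information set {T-s, T-p} can never be reached regardless of what Colm does, so varying those choices leaves every outcome unchanged.
Holding the reachable choices fixed and varying the unreachable ones freely already gives 3 × 2 = 6 equivalent strategies.
No other strategy reproduces this row, so those 6 are the full class: H/w/Hi/C, H/w/Hi/L, H/w/Mid/C, H/w/Mid/L, H/w/Lo/C, H/w/Lo/L.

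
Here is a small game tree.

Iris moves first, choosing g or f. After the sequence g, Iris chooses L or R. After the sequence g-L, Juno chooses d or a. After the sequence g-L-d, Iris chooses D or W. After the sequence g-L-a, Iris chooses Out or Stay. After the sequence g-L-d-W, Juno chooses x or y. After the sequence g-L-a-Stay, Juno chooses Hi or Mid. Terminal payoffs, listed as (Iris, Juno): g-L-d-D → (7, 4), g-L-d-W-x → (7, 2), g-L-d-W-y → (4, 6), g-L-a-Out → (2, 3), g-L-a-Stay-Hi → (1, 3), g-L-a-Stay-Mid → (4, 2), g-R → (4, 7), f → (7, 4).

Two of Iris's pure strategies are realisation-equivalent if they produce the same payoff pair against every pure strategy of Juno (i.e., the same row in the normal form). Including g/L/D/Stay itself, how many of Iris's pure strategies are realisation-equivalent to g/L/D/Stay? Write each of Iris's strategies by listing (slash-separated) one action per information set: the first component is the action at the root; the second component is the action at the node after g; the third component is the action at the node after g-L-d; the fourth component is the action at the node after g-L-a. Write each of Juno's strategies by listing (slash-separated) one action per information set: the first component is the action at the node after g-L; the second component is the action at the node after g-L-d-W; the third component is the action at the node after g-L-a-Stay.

1

Row for g/L/D/Stay (columns d/x/Hi, d/x/Mid, d/y/Hi, d/y/Mid, a/x/Hi, a/x/Mid, a/y/Hi, a/y/Mid): (7,4) (7,4) (7,4) (7,4) (1,3) (4,2) (1,3) (4,2).
Every one of Iris's information sets is on the play path for some reply by Juno when Iris follows g/L/D/Stay.
Changing the action at any of them therefore changes at least one column, so only g/L/D/Stay itself gives this row.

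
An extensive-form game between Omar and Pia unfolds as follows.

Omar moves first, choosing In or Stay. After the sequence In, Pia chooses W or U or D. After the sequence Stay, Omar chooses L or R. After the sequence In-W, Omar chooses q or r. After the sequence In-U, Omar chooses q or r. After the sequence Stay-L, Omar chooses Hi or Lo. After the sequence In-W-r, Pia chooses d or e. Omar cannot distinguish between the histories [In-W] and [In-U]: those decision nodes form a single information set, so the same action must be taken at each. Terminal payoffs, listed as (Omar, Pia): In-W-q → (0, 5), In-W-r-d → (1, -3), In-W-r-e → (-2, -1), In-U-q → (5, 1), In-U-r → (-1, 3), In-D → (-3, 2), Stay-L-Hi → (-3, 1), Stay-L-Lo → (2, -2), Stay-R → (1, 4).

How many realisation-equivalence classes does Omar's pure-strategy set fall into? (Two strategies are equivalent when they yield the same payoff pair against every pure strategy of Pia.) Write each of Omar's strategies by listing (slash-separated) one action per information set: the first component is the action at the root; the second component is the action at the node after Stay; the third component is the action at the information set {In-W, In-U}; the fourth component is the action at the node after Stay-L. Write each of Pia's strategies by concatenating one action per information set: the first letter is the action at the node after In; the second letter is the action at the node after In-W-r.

Omar has 16 pure strategies: In/L/q/Hi, In/L/q/Lo, In/L/r/Hi, In/L/r/Lo, In/R/q/Hi, In/R/q/Lo, In/R/r/Hi, In/R/r/Lo, Stay/L/q/Hi, Stay/L/q/Lo, Stay/L/r/Hi, Stay/L/r/Lo, Stay/R/q/Hi, Stay/R/q/Lo, Stay/R/r/Hi, Stay/R/r/Lo. Columns: Wd, We, Ud, Ue, Dd, De.
{In/L/q/Hi, In/L/q/Lo, In/R/q/Hi, In/R/q/Lo} → row (0,5) (0,5) (5,1) (5,1) (-3,2) (-3,2)
{In/L/r/Hi, In/L/r/Lo, In/R/r/Hi, In/R/r/Lo} → row (1,-3) (-2,-1) (-1,3) (-1,3) (-3,2) (-3,2)
{Stay/L/q/Hi, Stay/L/r/Hi} → row (-3,1) (-3,1) (-3,1) (-3,1) (-3,1) (-3,1)
{Stay/L/q/Lo, Stay/L/r/Lo} → row (2,-2) (2,-2) (2,-2) (2,-2) (2,-2) (2,-2)
{Stay/R/q/Hi, Stay/R/q/Lo, Stay/R/r/Hi, Stay/R/r/Lo} → row (1,4) (1,4) (1,4) (1,4) (1,4) (1,4)
That's 5 distinct rows out of 16 strategies.

5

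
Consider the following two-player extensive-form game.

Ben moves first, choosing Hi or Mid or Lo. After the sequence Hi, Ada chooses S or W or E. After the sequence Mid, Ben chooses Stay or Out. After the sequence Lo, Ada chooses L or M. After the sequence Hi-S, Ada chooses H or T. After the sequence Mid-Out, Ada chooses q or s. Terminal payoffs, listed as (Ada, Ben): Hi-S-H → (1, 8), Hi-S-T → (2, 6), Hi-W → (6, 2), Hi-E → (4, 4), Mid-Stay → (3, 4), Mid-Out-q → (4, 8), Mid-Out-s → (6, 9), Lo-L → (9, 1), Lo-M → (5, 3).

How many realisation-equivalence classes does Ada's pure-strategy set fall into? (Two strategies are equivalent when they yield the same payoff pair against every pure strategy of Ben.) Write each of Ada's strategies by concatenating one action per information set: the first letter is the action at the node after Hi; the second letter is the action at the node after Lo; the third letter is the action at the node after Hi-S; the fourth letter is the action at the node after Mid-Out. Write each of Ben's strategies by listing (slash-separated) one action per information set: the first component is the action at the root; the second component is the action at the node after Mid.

16

Ada has 24 pure strategies: SLHq, SLHs, SLTq, SLTs, SMHq, SMHs, SMTq, SMTs, WLHq, WLHs, WLTq, WLTs, WMHq, WMHs, WMTq, WMTs, ELHq, ELHs, ELTq, ELTs, EMHq, EMHs, EMTq, EMTs. Columns: Hi/Stay, Hi/Out, Mid/Stay, Mid/Out, Lo/Stay, Lo/Out.
{SLHq} → row (1,8) (1,8) (3,4) (4,8) (9,1) (9,1)
{SLHs} → row (1,8) (1,8) (3,4) (6,9) (9,1) (9,1)
{SLTq} → row (2,6) (2,6) (3,4) (4,8) (9,1) (9,1)
{SLTs} → row (2,6) (2,6) (3,4) (6,9) (9,1) (9,1)
{SMHq} → row (1,8) (1,8) (3,4) (4,8) (5,3) (5,3)
{SMHs} → row (1,8) (1,8) (3,4) (6,9) (5,3) (5,3)
{SMTq} → row (2,6) (2,6) (3,4) (4,8) (5,3) (5,3)
{SMTs} → row (2,6) (2,6) (3,4) (6,9) (5,3) (5,3)
{WLHq, WLTq} → row (6,2) (6,2) (3,4) (4,8) (9,1) (9,1)
{WLHs, WLTs} → row (6,2) (6,2) (3,4) (6,9) (9,1) (9,1)
{WMHq, WMTq} → row (6,2) (6,2) (3,4) (4,8) (5,3) (5,3)
{WMHs, WMTs} → row (6,2) (6,2) (3,4) (6,9) (5,3) (5,3)
{ELHq, ELTq} → row (4,4) (4,4) (3,4) (4,8) (9,1) (9,1)
{ELHs, ELTs} → row (4,4) (4,4) (3,4) (6,9) (9,1) (9,1)
{EMHq, EMTq} → row (4,4) (4,4) (3,4) (4,8) (5,3) (5,3)
{EMHs, EMTs} → row (4,4) (4,4) (3,4) (6,9) (5,3) (5,3)
That's 16 distinct rows out of 24 strategies.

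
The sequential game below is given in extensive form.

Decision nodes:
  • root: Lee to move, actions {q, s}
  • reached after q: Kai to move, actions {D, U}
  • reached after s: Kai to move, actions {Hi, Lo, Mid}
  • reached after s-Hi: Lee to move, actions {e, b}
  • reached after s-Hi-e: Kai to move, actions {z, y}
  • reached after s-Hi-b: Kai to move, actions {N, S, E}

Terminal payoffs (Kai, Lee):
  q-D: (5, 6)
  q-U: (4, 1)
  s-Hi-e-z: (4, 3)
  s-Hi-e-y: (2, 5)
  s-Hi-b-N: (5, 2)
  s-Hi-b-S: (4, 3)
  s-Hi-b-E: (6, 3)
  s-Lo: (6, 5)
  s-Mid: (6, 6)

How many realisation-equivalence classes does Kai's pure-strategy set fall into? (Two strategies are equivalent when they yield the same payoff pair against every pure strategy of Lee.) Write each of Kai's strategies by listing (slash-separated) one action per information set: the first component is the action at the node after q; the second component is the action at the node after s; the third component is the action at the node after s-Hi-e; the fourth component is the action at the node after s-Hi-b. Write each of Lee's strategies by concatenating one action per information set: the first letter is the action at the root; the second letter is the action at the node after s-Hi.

Kai has 36 pure strategies: D/Hi/z/N, D/Hi/z/S, D/Hi/z/E, D/Hi/y/N, D/Hi/y/S, D/Hi/y/E, D/Lo/z/N, D/Lo/z/S, D/Lo/z/E, D/Lo/y/N, D/Lo/y/S, D/Lo/y/E, D/Mid/z/N, D/Mid/z/S, D/Mid/z/E, D/Mid/y/N, D/Mid/y/S, D/Mid/y/E, U/Hi/z/N, U/Hi/z/S, U/Hi/z/E, U/Hi/y/N, U/Hi/y/S, U/Hi/y/E, U/Lo/z/N, U/Lo/z/S, U/Lo/z/E, U/Lo/y/N, U/Lo/y/S, U/Lo/y/E, U/Mid/z/N, U/Mid/z/S, U/Mid/z/E, U/Mid/y/N, U/Mid/y/S, U/Mid/y/E. Columns: qe, qb, se, sb.
{D/Hi/z/N} → row (5,6) (5,6) (4,3) (5,2)
{D/Hi/z/S} → row (5,6) (5,6) (4,3) (4,3)
{D/Hi/z/E} → row (5,6) (5,6) (4,3) (6,3)
{D/Hi/y/N} → row (5,6) (5,6) (2,5) (5,2)
{D/Hi/y/S} → row (5,6) (5,6) (2,5) (4,3)
{D/Hi/y/E} → row (5,6) (5,6) (2,5) (6,3)
{D/Lo/z/N, D/Lo/z/S, D/Lo/z/E, D/Lo/y/N, D/Lo/y/S, D/Lo/y/E} → row (5,6) (5,6) (6,5) (6,5)
{D/Mid/z/N, D/Mid/z/S, D/Mid/z/E, D/Mid/y/N, D/Mid/y/S, D/Mid/y/E} → row (5,6) (5,6) (6,6) (6,6)
{U/Hi/z/N} → row (4,1) (4,1) (4,3) (5,2)
{U/Hi/z/S} → row (4,1) (4,1) (4,3) (4,3)
{U/Hi/z/E} → row (4,1) (4,1) (4,3) (6,3)
{U/Hi/y/N} → row (4,1) (4,1) (2,5) (5,2)
{U/Hi/y/S} → row (4,1) (4,1) (2,5) (4,3)
{U/Hi/y/E} → row (4,1) (4,1) (2,5) (6,3)
{U/Lo/z/N, U/Lo/z/S, U/Lo/z/E, U/Lo/y/N, U/Lo/y/S, U/Lo/y/E} → row (4,1) (4,1) (6,5) (6,5)
{U/Mid/z/N, U/Mid/z/S, U/Mid/z/E, U/Mid/y/N, U/Mid/y/S, U/Mid/y/E} → row (4,1) (4,1) (6,6) (6,6)
That's 16 distinct rows out of 36 strategies.

16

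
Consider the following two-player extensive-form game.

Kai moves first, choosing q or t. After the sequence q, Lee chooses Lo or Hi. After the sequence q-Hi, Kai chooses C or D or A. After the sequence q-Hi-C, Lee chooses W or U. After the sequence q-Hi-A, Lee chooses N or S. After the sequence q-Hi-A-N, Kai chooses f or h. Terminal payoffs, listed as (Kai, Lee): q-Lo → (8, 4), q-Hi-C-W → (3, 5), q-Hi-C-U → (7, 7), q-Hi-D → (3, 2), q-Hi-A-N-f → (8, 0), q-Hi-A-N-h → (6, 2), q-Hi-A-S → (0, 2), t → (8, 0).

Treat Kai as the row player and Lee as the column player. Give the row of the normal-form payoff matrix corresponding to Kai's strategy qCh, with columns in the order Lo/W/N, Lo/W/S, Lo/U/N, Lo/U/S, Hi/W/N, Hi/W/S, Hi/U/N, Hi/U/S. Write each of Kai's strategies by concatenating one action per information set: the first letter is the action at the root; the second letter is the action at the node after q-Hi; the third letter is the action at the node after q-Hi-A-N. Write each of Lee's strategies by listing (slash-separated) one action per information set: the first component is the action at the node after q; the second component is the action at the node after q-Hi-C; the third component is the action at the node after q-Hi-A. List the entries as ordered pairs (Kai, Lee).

vs Lo/W/N: Kai plays q → Lee plays Lo at [q] → (8, 4)
vs Lo/W/S: Kai plays q → Lee plays Lo at [q] → (8, 4)
vs Lo/U/N: Kai plays q → Lee plays Lo at [q] → (8, 4)
vs Lo/U/S: Kai plays q → Lee plays Lo at [q] → (8, 4)
vs Hi/W/N: Kai plays q → Lee plays Hi at [q] → Kai plays C at [q-Hi] → Lee plays W at [q-Hi-C] → (3, 5)
vs Hi/W/S: Kai plays q → Lee plays Hi at [q] → Kai plays C at [q-Hi] → Lee plays W at [q-Hi-C] → (3, 5)
vs Hi/U/N: Kai plays q → Lee plays Hi at [q] → Kai plays C at [q-Hi] → Lee plays U at [q-Hi-C] → (7, 7)
vs Hi/U/S: Kai plays q → Lee plays Hi at [q] → Kai plays C at [q-Hi] → Lee plays U at [q-Hi-C] → (7, 7)

(8,4) (8,4) (8,4) (8,4) (3,5) (3,5) (7,7) (7,7)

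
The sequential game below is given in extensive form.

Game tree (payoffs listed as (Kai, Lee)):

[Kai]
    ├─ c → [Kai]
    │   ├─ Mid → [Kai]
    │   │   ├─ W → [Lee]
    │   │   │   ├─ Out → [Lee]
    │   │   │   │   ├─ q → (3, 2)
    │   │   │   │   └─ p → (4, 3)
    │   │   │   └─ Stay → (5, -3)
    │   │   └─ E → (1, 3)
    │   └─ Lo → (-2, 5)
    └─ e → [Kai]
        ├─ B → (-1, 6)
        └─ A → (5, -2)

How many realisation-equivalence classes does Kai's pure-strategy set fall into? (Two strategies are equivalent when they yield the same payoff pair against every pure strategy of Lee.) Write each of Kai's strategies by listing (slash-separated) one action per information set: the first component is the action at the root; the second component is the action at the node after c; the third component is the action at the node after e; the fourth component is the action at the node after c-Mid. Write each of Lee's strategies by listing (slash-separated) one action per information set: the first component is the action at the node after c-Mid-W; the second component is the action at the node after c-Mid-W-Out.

5

Kai has 16 pure strategies: c/Mid/B/W, c/Mid/B/E, c/Mid/A/W, c/Mid/A/E, c/Lo/B/W, c/Lo/B/E, c/Lo/A/W, c/Lo/A/E, e/Mid/B/W, e/Mid/B/E, e/Mid/A/W, e/Mid/A/E, e/Lo/B/W, e/Lo/B/E, e/Lo/A/W, e/Lo/A/E. Columns: Out/q, Out/p, Stay/q, Stay/p.
{c/Mid/B/W, c/Mid/A/W} → row (3,2) (4,3) (5,-3) (5,-3)
{c/Mid/B/E, c/Mid/A/E} → row (1,3) (1,3) (1,3) (1,3)
{c/Lo/B/W, c/Lo/B/E, c/Lo/A/W, c/Lo/A/E} → row (-2,5) (-2,5) (-2,5) (-2,5)
{e/Mid/B/W, e/Mid/B/E, e/Lo/B/W, e/Lo/B/E} → row (-1,6) (-1,6) (-1,6) (-1,6)
{e/Mid/A/W, e/Mid/A/E, e/Lo/A/W, e/Lo/A/E} → row (5,-2) (5,-2) (5,-2) (5,-2)
That's 5 distinct rows out of 16 strategies.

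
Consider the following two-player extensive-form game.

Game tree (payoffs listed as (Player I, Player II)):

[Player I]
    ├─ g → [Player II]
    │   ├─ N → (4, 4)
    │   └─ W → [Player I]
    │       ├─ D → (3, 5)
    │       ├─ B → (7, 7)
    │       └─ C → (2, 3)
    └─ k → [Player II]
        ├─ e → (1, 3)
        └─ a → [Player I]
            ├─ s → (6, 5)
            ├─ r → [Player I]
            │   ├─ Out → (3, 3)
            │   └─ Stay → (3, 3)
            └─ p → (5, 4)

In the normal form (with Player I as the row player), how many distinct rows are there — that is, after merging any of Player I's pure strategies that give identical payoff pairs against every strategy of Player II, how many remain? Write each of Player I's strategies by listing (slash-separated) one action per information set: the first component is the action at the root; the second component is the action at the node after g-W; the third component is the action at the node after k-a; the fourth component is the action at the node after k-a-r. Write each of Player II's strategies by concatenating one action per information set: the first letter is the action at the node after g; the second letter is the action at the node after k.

Player I has 36 pure strategies: g/D/s/Out, g/D/s/Stay, g/D/r/Out, g/D/r/Stay, g/D/p/Out, g/D/p/Stay, g/B/s/Out, g/B/s/Stay, g/B/r/Out, g/B/r/Stay, g/B/p/Out, g/B/p/Stay, g/C/s/Out, g/C/s/Stay, g/C/r/Out, g/C/r/Stay, g/C/p/Out, g/C/p/Stay, k/D/s/Out, k/D/s/Stay, k/D/r/Out, k/D/r/Stay, k/D/p/Out, k/D/p/Stay, k/B/s/Out, k/B/s/Stay, k/B/r/Out, k/B/r/Stay, k/B/p/Out, k/B/p/Stay, k/C/s/Out, k/C/s/Stay, k/C/r/Out, k/C/r/Stay, k/C/p/Out, k/C/p/Stay. Columns: Ne, Na, We, Wa.
{g/D/s/Out, g/D/s/Stay, g/D/r/Out, g/D/r/Stay, g/D/p/Out, g/D/p/Stay} → row (4,4) (4,4) (3,5) (3,5)
{g/B/s/Out, g/B/s/Stay, g/B/r/Out, g/B/r/Stay, g/B/p/Out, g/B/p/Stay} → row (4,4) (4,4) (7,7) (7,7)
{g/C/s/Out, g/C/s/Stay, g/C/r/Out, g/C/r/Stay, g/C/p/Out, g/C/p/Stay} → row (4,4) (4,4) (2,3) (2,3)
{k/D/s/Out, k/D/s/Stay, k/B/s/Out, k/B/s/Stay, k/C/s/Out, k/C/s/Stay} → row (1,3) (6,5) (1,3) (6,5)
{k/D/r/Out, k/D/r/Stay, k/B/r/Out, k/B/r/Stay, k/C/r/Out, k/C/r/Stay} → row (1,3) (3,3) (1,3) (3,3)
{k/D/p/Out, k/D/p/Stay, k/B/p/Out, k/B/p/Stay, k/C/p/Out, k/C/p/Stay} → row (1,3) (5,4) (1,3) (5,4)
That's 6 distinct rows out of 36 strategies.

6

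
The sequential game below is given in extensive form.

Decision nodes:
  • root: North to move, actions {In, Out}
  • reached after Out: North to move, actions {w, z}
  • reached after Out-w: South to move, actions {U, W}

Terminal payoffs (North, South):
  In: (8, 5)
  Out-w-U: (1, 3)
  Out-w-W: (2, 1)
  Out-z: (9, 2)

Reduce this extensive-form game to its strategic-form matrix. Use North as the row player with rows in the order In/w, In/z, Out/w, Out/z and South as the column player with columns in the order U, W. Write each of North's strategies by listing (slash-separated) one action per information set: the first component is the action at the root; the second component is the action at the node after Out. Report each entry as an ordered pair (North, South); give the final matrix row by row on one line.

In/w: (8,5) (8,5) | In/z: (8,5) (8,5) | Out/w: (1,3) (2,1) | Out/z: (9,2) (9,2)

             U        W
 In/w    (8,5)    (8,5)
 In/z    (8,5)    (8,5)
Out/w    (1,3)    (2,1)
Out/z    (9,2)    (9,2)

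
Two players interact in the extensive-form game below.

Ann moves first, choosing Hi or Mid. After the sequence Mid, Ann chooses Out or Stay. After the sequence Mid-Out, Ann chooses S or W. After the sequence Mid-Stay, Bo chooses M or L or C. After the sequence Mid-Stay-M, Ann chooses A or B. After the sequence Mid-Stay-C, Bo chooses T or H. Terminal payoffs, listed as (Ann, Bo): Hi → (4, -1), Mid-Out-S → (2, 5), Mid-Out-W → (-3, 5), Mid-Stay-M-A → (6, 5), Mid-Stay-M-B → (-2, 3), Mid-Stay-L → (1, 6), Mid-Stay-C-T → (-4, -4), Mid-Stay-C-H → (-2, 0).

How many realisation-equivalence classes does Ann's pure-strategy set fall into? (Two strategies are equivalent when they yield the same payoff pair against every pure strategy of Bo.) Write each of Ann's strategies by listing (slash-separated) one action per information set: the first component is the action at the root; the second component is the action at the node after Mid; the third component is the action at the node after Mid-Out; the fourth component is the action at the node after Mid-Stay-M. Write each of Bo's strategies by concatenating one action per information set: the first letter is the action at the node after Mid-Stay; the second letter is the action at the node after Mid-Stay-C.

Ann has 16 pure strategies: Hi/Out/S/A, Hi/Out/S/B, Hi/Out/W/A, Hi/Out/W/B, Hi/Stay/S/A, Hi/Stay/S/B, Hi/Stay/W/A, Hi/Stay/W/B, Mid/Out/S/A, Mid/Out/S/B, Mid/Out/W/A, Mid/Out/W/B, Mid/Stay/S/A, Mid/Stay/S/B, Mid/Stay/W/A, Mid/Stay/W/B. Columns: MT, MH, LT, LH, CT, CH.
{Hi/Out/S/A, Hi/Out/S/B, Hi/Out/W/A, Hi/Out/W/B, Hi/Stay/S/A, Hi/Stay/S/B, Hi/Stay/W/A, Hi/Stay/W/B} → row (4,-1) (4,-1) (4,-1) (4,-1) (4,-1) (4,-1)
{Mid/Out/S/A, Mid/Out/S/B} → row (2,5) (2,5) (2,5) (2,5) (2,5) (2,5)
{Mid/Out/W/A, Mid/Out/W/B} → row (-3,5) (-3,5) (-3,5) (-3,5) (-3,5) (-3,5)
{Mid/Stay/S/A, Mid/Stay/W/A} → row (6,5) (6,5) (1,6) (1,6) (-4,-4) (-2,0)
{Mid/Stay/S/B, Mid/Stay/W/B} → row (-2,3) (-2,3) (1,6) (1,6) (-4,-4) (-2,0)
That's 5 distinct rows out of 16 strategies.

5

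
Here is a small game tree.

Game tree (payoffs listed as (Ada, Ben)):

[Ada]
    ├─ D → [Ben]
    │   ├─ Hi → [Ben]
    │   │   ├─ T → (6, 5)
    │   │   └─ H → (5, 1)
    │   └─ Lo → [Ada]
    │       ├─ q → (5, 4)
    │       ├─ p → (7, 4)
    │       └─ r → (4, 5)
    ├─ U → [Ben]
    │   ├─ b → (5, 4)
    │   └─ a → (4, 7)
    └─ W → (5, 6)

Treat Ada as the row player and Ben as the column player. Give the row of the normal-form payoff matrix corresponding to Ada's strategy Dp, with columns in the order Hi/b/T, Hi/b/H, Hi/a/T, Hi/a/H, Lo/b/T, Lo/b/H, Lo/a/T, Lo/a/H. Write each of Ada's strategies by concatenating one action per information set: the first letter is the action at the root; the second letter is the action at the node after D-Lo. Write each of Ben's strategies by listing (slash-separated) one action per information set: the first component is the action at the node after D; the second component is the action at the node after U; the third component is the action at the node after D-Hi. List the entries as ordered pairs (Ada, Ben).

vs Hi/b/T: Ada plays D → Ben plays Hi at [D] → Ben plays T at [D-Hi] → (6, 5)
vs Hi/b/H: Ada plays D → Ben plays Hi at [D] → Ben plays H at [D-Hi] → (5, 1)
vs Hi/a/T: Ada plays D → Ben plays Hi at [D] → Ben plays T at [D-Hi] → (6, 5)
vs Hi/a/H: Ada plays D → Ben plays Hi at [D] → Ben plays H at [D-Hi] → (5, 1)
vs Lo/b/T: Ada plays D → Ben plays Lo at [D] → Ada plays p at [D-Lo] → (7, 4)
vs Lo/b/H: Ada plays D → Ben plays Lo at [D] → Ada plays p at [D-Lo] → (7, 4)
vs Lo/a/T: Ada plays D → Ben plays Lo at [D] → Ada plays p at [D-Lo] → (7, 4)
vs Lo/a/H: Ada plays D → Ben plays Lo at [D] → Ada plays p at [D-Lo] → (7, 4)

(6,5) (5,1) (6,5) (5,1) (7,4) (7,4) (7,4) (7,4)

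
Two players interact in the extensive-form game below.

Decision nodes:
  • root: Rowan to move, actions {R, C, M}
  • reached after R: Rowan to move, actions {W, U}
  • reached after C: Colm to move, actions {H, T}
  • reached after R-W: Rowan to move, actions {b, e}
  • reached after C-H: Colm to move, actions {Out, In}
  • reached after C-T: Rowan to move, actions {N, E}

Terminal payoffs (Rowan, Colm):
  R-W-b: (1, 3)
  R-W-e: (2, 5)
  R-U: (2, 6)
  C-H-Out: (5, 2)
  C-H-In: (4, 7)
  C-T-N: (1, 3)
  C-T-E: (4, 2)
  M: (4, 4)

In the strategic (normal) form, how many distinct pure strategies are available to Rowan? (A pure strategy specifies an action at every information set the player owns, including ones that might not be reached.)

24

Rowan owns the root with actions {R, C, M} — three choices.
Rowan owns the node after R with actions {W, U} — two choices.
Rowan owns the node after R-W with actions {b, e} — two choices.
Rowan owns the node after C-T with actions {N, E} — two choices.
A pure strategy fixes one action at each information set independently, so the count is the product 3 × 2 × 2 × 2 = 24.
(For reference, Colm has 4 pure strategies, giving a 24×4 normal-form matrix.)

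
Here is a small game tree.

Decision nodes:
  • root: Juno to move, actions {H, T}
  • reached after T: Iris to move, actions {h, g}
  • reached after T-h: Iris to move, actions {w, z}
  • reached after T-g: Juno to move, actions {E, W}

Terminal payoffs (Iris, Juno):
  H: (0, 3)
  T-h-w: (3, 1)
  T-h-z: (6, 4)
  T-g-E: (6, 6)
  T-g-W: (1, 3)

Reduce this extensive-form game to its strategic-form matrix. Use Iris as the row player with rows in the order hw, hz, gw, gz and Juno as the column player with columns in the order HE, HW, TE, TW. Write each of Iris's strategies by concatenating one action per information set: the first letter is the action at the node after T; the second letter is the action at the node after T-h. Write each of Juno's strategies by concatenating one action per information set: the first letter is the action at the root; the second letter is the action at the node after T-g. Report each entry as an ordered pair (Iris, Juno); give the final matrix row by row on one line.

           HE       HW       TE       TW
  hw    (0,3)    (0,3)    (3,1)    (3,1)
  hz    (0,3)    (0,3)    (6,4)    (6,4)
  gw    (0,3)    (0,3)    (6,6)    (1,3)
  gz    (0,3)    (0,3)    (6,6)    (1,3)

hw: (0,3) (0,3) (3,1) (3,1) | hz: (0,3) (0,3) (6,4) (6,4) | gw: (0,3) (0,3) (6,6) (1,3) | gz: (0,3) (0,3) (6,6) (1,3)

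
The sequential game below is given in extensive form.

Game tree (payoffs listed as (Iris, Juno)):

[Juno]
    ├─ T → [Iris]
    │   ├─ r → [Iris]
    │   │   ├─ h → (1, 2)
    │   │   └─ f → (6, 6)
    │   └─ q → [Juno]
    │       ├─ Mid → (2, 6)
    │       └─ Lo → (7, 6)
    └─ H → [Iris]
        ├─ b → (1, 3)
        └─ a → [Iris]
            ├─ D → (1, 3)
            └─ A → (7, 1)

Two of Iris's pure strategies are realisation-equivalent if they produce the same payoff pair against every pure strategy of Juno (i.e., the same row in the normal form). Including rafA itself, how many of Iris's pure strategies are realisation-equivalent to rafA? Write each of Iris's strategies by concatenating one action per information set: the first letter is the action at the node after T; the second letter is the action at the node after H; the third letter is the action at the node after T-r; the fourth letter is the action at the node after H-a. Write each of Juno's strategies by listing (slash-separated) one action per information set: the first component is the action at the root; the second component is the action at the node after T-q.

Row for rafA (columns T/Mid, T/Lo, H/Mid, H/Lo): (6,6) (6,6) (7,1) (7,1).
Every one of Iris's information sets is on the play path for some reply by Juno when Iris follows rafA.
Changing the action at any of them therefore changes at least one column, so only rafA itself gives this row.

1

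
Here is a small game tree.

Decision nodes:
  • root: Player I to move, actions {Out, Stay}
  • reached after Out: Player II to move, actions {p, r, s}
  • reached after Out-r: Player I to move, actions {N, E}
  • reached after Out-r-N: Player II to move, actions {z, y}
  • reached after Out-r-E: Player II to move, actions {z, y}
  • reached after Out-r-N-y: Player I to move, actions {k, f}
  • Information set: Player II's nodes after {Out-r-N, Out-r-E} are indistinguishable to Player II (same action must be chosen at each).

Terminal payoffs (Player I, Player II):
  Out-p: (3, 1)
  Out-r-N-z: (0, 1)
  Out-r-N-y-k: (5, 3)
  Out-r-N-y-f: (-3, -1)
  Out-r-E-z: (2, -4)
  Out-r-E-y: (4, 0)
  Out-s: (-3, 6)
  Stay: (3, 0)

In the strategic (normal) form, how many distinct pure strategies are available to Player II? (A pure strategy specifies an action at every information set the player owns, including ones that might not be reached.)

6

Player II owns the node after Out with actions {p, r, s} — three choices.
Player II owns the information set {Out-r-N, Out-r-E} with actions {z, y} — two choices.
A pure strategy fixes one action at each information set independently, so the count is the product 3 × 2 = 6.
(For reference, Player I has 8 pure strategies, giving a 6×8 normal-form matrix.)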